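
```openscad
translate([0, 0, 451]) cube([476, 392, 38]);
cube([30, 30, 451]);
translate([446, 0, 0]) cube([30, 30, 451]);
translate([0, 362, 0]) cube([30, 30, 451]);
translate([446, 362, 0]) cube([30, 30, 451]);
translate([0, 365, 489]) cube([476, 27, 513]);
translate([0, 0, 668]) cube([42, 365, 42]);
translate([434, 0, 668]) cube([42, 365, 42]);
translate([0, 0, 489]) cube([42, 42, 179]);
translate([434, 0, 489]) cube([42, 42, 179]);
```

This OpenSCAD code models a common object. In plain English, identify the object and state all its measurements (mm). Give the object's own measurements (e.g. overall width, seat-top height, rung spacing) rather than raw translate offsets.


A chair. The seat is a 476×392×38 mm slab with its top at z = 489 mm, on four 30×30 mm corner legs (flush with the seat edges, standing on z = 0). A flat backrest 27 mm thick, 513 mm tall, spans the full seat width and rises from the seat top along its +y edge, rear face flush with the rear of the seat. Two armrests of 42×42 mm section run along each side from the seat's front edge to the front of the backrest, top faces 221 mm above the seat top and outer faces flush with the seat's x-edges; a 42×42 mm post under the front of each armrest stands on the seat at the front corner.


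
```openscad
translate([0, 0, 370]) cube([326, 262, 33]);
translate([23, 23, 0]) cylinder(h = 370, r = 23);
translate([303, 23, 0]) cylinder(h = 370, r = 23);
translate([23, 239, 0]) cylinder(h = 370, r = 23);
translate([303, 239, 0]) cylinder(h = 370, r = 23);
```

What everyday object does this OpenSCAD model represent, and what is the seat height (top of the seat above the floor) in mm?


A stool. The seat height is 403 mm.

A 326×262×33 slab at z = 370 on four corner cylinders — a stool. The seat top is 370 + 33 = 403 mm.


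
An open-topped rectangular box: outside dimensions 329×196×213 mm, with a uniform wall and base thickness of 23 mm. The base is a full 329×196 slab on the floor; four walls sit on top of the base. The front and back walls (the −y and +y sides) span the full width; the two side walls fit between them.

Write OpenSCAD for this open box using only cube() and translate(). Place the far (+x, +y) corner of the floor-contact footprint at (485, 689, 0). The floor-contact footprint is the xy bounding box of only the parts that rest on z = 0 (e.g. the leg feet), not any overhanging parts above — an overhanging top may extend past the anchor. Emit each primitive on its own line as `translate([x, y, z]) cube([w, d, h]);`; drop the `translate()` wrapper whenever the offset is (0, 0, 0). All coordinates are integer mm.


translate([156, 493, 0]) cube([329, 196, 23]);
translate([156, 493, 23]) cube([329, 23, 190]);
translate([156, 666, 23]) cube([329, 23, 190]);
translate([156, 516, 23]) cube([23, 150, 190]);
translate([462, 516, 23]) cube([23, 150, 190]);


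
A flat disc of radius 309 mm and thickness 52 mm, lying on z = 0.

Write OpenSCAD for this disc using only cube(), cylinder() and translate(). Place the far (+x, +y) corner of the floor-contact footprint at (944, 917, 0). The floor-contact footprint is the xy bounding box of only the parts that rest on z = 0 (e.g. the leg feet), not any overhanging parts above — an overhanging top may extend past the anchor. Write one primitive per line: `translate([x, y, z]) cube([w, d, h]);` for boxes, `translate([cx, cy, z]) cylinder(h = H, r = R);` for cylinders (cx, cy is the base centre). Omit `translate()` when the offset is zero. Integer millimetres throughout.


translate([635, 608, 0]) cylinder(h = 52, r = 309);


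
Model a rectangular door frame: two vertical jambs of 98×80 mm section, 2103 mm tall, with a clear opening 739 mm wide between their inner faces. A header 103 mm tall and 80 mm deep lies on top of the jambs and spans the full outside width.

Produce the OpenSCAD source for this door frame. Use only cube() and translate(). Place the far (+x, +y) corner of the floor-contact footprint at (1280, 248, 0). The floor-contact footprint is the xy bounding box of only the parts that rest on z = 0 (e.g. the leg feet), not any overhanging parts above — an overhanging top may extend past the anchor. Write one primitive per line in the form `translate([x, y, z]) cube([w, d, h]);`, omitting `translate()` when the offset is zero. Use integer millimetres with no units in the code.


translate([345, 168, 0]) cube([98, 80, 2103]);
translate([1182, 168, 0]) cube([98, 80, 2103]);
translate([345, 168, 2103]) cube([935, 80, 103]);


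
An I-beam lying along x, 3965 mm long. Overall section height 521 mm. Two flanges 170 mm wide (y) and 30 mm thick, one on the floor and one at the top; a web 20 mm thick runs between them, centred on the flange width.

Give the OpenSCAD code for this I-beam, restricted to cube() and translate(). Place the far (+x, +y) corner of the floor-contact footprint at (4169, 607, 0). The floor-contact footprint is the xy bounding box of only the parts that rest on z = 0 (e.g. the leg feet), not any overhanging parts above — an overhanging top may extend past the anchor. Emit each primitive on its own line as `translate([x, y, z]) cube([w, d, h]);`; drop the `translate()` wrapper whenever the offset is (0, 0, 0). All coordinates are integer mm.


translate([204, 437, 0]) cube([3965, 170, 30]);
translate([204, 512, 30]) cube([3965, 20, 461]);
translate([204, 437, 491]) cube([3965, 170, 30]);


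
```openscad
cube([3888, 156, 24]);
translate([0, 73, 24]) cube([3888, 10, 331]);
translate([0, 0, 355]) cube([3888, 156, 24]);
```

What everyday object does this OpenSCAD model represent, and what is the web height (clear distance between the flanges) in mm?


An I-beam. The web height is 331 mm.

Two wide flanges with a thin centred web — an I-beam. Overall 379 mm minus two 24 mm flanges gives a web of 379 − 2·24 = 331 mm.


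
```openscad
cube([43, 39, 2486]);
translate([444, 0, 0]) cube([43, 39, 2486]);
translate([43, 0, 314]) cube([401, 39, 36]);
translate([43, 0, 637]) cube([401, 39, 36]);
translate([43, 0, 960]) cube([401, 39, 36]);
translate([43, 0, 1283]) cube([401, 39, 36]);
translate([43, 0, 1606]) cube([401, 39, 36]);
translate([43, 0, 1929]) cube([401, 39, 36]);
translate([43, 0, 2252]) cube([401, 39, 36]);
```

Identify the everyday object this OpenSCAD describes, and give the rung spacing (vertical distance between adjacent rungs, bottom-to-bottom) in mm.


A ladder. The rung spacing is 323 mm.

Two tall 43×39 posts with 7 short bars between them — a ladder. Adjacent rungs sit at z = 314 and z = 637, so the spacing is 637 − 314 = 323 mm.


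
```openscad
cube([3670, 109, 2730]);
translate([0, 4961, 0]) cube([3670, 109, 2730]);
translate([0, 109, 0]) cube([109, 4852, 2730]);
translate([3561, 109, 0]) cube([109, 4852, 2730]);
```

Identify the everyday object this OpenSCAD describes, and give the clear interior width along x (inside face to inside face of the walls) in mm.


A house (or room) frame. The interior width is 3452 mm.

Four 2730 mm walls enclosing a rectangle with no floor or roof — a room or house frame. Outside width is 3670 mm and wall thickness is 109 mm, so the interior width is 3670 − 2 × 109 = 3452 mm.


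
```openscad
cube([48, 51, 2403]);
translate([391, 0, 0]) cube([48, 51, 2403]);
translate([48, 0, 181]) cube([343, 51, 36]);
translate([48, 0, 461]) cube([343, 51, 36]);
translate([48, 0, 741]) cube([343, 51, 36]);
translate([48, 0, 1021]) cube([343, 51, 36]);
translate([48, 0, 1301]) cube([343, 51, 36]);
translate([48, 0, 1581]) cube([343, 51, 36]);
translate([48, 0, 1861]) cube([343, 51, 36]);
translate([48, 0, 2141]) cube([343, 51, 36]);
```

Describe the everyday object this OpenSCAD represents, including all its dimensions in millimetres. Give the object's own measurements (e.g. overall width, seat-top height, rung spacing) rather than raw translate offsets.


A straight ladder. Two 48×51 mm vertical rails, 2403 mm tall, stand 439 mm apart (outside-to-outside) with their front faces coplanar on the −y side. 8 rungs, each 51 mm deep and 36 mm tall, span between the inner faces of the rails, front faces flush with the rails. The lowest rung's underside is at z = 181 mm and rungs are spaced 280 mm apart (underside to underside).


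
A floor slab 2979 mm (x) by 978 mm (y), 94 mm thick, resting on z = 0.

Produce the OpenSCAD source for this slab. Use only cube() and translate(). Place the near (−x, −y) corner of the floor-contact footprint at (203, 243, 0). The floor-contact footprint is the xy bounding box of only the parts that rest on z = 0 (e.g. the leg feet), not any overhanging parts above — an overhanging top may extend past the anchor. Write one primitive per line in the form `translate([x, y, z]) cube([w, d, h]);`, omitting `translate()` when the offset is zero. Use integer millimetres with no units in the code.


translate([203, 243, 0]) cube([2979, 978, 94]);


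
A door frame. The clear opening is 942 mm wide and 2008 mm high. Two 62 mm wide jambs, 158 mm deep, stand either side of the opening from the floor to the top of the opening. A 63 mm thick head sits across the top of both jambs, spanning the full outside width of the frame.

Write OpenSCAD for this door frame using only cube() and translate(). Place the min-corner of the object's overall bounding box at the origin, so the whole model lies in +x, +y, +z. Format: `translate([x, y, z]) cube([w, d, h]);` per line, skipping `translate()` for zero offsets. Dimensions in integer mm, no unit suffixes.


cube([62, 158, 2008]);
translate([1004, 0, 0]) cube([62, 158, 2008]);
translate([0, 0, 2008]) cube([1066, 158, 63]);


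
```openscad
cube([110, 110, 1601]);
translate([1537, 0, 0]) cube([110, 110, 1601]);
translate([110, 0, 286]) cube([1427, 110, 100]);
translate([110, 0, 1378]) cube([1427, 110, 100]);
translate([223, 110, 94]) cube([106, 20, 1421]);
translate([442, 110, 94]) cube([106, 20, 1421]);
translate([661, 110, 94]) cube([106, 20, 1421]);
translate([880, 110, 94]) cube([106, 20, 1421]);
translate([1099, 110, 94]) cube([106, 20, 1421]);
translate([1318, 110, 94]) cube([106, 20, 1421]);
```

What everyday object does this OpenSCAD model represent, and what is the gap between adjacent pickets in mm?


A fence section. The picket gap is 113 mm.

Two posts, two rails, 6 pickets — a fence section. Span 1427 mm holds 6 pickets of 106 mm with 7 equal gaps: ⌊(1427 − 6·106) / 7⌋ = 113 mm.


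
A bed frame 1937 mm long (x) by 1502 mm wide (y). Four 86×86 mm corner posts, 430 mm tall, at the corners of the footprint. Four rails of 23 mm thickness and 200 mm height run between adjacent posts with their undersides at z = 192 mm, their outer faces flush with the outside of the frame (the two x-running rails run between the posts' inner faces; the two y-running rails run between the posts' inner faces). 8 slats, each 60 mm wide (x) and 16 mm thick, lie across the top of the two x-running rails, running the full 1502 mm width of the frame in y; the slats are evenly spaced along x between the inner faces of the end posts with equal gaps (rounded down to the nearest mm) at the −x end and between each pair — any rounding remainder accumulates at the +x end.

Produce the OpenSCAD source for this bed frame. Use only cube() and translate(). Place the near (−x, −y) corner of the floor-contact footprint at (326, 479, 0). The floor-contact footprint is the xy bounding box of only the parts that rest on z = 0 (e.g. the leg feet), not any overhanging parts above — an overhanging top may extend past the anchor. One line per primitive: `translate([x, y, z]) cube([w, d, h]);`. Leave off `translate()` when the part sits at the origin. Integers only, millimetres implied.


translate([326, 479, 0]) cube([86, 86, 430]);
translate([326, 1895, 0]) cube([86, 86, 430]);
translate([2177, 479, 0]) cube([86, 86, 430]);
translate([2177, 1895, 0]) cube([86, 86, 430]);
translate([412, 479, 192]) cube([1765, 23, 200]);
translate([412, 1958, 192]) cube([1765, 23, 200]);
translate([326, 565, 192]) cube([23, 1330, 200]);
translate([2240, 565, 192]) cube([23, 1330, 200]);
translate([554, 479, 392]) cube([60, 1502, 16]);
translate([756, 479, 392]) cube([60, 1502, 16]);
translate([958, 479, 392]) cube([60, 1502, 16]);
translate([1160, 479, 392]) cube([60, 1502, 16]);
translate([1362, 479, 392]) cube([60, 1502, 16]);
translate([1564, 479, 392]) cube([60, 1502, 16]);
translate([1766, 479, 392]) cube([60, 1502, 16]);
translate([1968, 479, 392]) cube([60, 1502, 16]);


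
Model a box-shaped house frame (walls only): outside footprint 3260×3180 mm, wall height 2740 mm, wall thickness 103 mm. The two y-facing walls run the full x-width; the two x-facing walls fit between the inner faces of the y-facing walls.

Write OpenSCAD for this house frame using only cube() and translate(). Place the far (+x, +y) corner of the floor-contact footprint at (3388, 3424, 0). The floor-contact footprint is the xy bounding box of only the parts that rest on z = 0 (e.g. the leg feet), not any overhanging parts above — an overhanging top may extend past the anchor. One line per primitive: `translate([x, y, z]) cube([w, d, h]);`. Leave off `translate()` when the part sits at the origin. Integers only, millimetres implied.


translate([128, 244, 0]) cube([3260, 103, 2740]);
translate([128, 3321, 0]) cube([3260, 103, 2740]);
translate([128, 347, 0]) cube([103, 2974, 2740]);
translate([3285, 347, 0]) cube([103, 2974, 2740]);


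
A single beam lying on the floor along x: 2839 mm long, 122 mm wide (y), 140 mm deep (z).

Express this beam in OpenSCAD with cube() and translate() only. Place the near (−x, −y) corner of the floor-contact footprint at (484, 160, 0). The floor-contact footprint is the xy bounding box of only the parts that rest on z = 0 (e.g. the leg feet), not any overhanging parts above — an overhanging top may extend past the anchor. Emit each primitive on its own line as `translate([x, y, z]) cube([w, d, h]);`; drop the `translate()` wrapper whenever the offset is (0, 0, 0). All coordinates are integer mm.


translate([484, 160, 0]) cube([2839, 122, 140]);


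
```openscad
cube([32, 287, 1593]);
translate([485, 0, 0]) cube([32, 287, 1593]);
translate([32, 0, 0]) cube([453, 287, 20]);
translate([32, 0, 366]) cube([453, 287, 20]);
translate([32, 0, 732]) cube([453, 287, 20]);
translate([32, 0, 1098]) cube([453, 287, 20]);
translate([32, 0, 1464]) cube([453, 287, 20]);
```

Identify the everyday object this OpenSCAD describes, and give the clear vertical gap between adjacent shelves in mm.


A bookshelf. The clear shelf gap is 346 mm.

Two tall side panels with 5 horizontal boards between them — a bookshelf. The first two shelf undersides are at z = 0 and z = 366; with shelf thickness 20, the clear gap is 366 − 0 − 20 = 346 mm.


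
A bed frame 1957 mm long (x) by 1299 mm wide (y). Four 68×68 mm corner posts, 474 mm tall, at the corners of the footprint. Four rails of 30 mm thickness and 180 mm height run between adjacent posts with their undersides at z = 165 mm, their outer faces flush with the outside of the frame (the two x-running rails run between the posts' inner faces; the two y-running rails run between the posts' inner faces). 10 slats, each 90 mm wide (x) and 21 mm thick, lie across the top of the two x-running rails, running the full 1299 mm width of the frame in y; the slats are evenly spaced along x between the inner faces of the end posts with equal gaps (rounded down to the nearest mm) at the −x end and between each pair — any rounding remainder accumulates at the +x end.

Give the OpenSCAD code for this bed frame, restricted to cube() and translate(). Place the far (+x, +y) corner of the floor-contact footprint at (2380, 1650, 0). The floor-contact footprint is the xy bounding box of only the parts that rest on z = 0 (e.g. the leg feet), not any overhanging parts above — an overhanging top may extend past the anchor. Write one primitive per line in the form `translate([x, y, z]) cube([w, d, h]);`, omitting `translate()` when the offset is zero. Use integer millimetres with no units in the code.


translate([423, 351, 0]) cube([68, 68, 474]);
translate([423, 1582, 0]) cube([68, 68, 474]);
translate([2312, 351, 0]) cube([68, 68, 474]);
translate([2312, 1582, 0]) cube([68, 68, 474]);
translate([491, 351, 165]) cube([1821, 30, 180]);
translate([491, 1620, 165]) cube([1821, 30, 180]);
translate([423, 419, 165]) cube([30, 1163, 180]);
translate([2350, 419, 165]) cube([30, 1163, 180]);
translate([574, 351, 345]) cube([90, 1299, 21]);
translate([747, 351, 345]) cube([90, 1299, 21]);
translate([920, 351, 345]) cube([90, 1299, 21]);
translate([1093, 351, 345]) cube([90, 1299, 21]);
translate([1266, 351, 345]) cube([90, 1299, 21]);
translate([1439, 351, 345]) cube([90, 1299, 21]);
translate([1612, 351, 345]) cube([90, 1299, 21]);
translate([1785, 351, 345]) cube([90, 1299, 21]);
translate([1958, 351, 345]) cube([90, 1299, 21]);
translate([2131, 351, 345]) cube([90, 1299, 21]);


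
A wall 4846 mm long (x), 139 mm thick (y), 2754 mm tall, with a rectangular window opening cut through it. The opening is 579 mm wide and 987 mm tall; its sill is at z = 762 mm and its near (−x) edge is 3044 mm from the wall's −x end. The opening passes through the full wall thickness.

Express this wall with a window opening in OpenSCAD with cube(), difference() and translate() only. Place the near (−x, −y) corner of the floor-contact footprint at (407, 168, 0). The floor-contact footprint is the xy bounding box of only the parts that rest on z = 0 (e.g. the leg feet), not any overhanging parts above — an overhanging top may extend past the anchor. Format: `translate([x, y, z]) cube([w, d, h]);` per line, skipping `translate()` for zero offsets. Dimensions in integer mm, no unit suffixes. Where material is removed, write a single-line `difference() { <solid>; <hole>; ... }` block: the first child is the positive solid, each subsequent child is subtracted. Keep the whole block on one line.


difference() { translate([407, 168, 0]) cube([4846, 139, 2754]); translate([3451, 168, 762]) cube([579, 139, 987]); }


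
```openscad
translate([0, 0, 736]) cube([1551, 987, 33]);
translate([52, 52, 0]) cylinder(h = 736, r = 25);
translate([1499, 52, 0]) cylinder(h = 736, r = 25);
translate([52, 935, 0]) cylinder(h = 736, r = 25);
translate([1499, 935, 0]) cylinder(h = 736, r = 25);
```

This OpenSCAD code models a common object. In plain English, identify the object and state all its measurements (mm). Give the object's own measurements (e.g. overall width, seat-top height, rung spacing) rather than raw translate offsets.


A rectangular dining table. The top is 1551×987×33 mm with its upper surface at z = 769 mm. It stands on four round legs of 50 mm diameter, each leg's bounding box inset 27 mm from the nearest pair of top edges, running from the floor to the underside of the top.


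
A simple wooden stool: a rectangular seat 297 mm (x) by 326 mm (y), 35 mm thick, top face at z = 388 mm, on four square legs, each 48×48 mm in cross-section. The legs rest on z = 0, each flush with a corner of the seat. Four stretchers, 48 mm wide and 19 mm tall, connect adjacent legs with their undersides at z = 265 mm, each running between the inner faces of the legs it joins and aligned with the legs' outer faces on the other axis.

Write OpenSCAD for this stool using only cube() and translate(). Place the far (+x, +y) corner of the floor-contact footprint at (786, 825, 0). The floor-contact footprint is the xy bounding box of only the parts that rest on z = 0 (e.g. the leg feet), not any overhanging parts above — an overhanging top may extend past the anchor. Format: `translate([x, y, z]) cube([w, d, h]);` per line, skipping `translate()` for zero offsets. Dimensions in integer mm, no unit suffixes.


translate([489, 499, 353]) cube([297, 326, 35]);
translate([489, 499, 0]) cube([48, 48, 353]);
translate([738, 499, 0]) cube([48, 48, 353]);
translate([489, 777, 0]) cube([48, 48, 353]);
translate([738, 777, 0]) cube([48, 48, 353]);
translate([537, 499, 265]) cube([201, 48, 19]);
translate([537, 777, 265]) cube([201, 48, 19]);
translate([489, 547, 265]) cube([48, 230, 19]);
translate([738, 547, 265]) cube([48, 230, 19]);


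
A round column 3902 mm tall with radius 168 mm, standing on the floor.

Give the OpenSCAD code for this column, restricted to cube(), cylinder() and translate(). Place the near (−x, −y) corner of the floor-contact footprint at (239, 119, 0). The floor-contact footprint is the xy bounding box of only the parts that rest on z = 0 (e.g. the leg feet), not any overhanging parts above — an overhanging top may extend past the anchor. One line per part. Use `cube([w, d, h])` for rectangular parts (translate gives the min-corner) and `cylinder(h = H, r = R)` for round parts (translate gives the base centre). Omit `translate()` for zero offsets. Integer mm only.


translate([407, 287, 0]) cylinder(h = 3902, r = 168);


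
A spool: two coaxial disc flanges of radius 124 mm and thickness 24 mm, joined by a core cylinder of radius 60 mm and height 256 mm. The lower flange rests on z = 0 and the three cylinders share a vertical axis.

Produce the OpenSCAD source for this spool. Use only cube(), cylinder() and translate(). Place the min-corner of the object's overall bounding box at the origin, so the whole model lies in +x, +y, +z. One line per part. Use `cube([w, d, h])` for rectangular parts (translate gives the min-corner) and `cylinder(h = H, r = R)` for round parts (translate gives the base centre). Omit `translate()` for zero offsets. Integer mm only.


translate([124, 124, 0]) cylinder(h = 24, r = 124);
translate([124, 124, 24]) cylinder(h = 256, r = 60);
translate([124, 124, 280]) cylinder(h = 24, r = 124);


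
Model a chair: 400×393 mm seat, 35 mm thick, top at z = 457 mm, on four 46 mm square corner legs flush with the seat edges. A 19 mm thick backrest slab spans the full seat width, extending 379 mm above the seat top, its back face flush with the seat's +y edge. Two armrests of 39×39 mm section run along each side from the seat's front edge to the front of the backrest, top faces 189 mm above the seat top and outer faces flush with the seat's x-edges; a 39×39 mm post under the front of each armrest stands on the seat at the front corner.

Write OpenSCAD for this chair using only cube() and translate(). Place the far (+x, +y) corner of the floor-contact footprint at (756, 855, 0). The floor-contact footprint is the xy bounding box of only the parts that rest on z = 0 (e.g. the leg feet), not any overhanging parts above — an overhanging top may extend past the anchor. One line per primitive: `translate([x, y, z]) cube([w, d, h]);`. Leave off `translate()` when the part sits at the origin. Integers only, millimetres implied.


translate([356, 462, 422]) cube([400, 393, 35]);
translate([356, 462, 0]) cube([46, 46, 422]);
translate([710, 462, 0]) cube([46, 46, 422]);
translate([356, 809, 0]) cube([46, 46, 422]);
translate([710, 809, 0]) cube([46, 46, 422]);
translate([356, 836, 457]) cube([400, 19, 379]);
translate([356, 462, 607]) cube([39, 374, 39]);
translate([717, 462, 607]) cube([39, 374, 39]);
translate([356, 462, 457]) cube([39, 39, 150]);
translate([717, 462, 457]) cube([39, 39, 150]);


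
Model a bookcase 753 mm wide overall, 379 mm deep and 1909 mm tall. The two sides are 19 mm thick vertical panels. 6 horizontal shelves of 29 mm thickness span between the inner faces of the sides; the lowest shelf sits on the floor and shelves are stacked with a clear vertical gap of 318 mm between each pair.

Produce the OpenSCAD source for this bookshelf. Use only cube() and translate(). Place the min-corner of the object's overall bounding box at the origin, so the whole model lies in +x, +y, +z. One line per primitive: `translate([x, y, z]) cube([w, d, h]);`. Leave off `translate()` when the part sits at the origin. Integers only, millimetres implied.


cube([19, 379, 1909]);
translate([734, 0, 0]) cube([19, 379, 1909]);
translate([19, 0, 0]) cube([715, 379, 29]);
translate([19, 0, 347]) cube([715, 379, 29]);
translate([19, 0, 694]) cube([715, 379, 29]);
translate([19, 0, 1041]) cube([715, 379, 29]);
translate([19, 0, 1388]) cube([715, 379, 29]);
translate([19, 0, 1735]) cube([715, 379, 29]);


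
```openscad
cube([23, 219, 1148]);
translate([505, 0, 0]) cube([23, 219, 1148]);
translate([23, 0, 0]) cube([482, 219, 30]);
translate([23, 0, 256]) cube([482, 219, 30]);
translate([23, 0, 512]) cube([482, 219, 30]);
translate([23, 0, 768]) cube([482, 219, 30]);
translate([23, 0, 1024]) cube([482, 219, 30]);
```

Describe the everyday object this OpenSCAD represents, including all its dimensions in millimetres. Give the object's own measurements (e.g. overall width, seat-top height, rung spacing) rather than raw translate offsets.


An open bookshelf. Two side panels, each 23 mm thick, 219 mm deep and 1148 mm tall, stand 528 mm apart (outside-to-outside). Between them sit 5 shelves, each 30 mm thick and 219 mm deep, spanning the full gap between the sides. The bottom shelf rests on the floor (its underside at z = 0) and the clear gap between one shelf's top and the next shelf's underside is 226 mm.


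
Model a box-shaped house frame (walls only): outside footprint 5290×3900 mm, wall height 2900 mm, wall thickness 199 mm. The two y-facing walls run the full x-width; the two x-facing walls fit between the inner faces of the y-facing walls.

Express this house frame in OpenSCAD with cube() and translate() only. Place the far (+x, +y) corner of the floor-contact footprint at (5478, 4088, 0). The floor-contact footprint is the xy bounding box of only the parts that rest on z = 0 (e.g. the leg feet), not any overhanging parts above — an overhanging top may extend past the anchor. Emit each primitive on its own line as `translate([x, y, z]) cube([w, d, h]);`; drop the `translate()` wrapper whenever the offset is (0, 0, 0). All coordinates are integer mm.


translate([188, 188, 0]) cube([5290, 199, 2900]);
translate([188, 3889, 0]) cube([5290, 199, 2900]);
translate([188, 387, 0]) cube([199, 3502, 2900]);
translate([5279, 387, 0]) cube([199, 3502, 2900]);


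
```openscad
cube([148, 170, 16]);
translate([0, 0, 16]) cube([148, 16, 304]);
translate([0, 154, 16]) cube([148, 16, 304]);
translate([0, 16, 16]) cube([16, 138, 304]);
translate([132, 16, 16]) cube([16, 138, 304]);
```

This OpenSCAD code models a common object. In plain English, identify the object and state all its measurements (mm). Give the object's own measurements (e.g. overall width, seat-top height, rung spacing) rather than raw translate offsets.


An open-topped rectangular box: outside dimensions 148×170×320 mm, with a uniform wall and base thickness of 16 mm. The base is a full 148×170 slab on the floor; four walls sit on top of the base. The front and back walls (the −y and +y sides) span the full width; the two side walls fit between them.


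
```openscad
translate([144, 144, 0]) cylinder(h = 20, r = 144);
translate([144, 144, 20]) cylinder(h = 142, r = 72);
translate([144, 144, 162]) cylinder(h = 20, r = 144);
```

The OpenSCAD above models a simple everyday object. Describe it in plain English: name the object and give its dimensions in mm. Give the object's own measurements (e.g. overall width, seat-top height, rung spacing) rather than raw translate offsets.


A spool: two coaxial disc flanges of radius 144 mm and thickness 20 mm, joined by a core cylinder of radius 72 mm and height 142 mm. The lower flange rests on z = 0 and the three cylinders share a vertical axis.


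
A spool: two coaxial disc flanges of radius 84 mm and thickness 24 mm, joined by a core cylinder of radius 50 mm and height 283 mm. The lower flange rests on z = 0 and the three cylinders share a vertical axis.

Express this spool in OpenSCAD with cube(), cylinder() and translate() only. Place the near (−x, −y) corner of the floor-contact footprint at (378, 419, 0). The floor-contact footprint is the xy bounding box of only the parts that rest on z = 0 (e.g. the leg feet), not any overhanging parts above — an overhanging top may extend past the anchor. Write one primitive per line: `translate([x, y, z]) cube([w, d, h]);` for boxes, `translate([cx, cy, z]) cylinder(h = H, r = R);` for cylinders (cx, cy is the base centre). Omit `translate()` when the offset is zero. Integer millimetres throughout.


translate([462, 503, 0]) cylinder(h = 24, r = 84);
translate([462, 503, 24]) cylinder(h = 283, r = 50);
translate([462, 503, 307]) cylinder(h = 24, r = 84);


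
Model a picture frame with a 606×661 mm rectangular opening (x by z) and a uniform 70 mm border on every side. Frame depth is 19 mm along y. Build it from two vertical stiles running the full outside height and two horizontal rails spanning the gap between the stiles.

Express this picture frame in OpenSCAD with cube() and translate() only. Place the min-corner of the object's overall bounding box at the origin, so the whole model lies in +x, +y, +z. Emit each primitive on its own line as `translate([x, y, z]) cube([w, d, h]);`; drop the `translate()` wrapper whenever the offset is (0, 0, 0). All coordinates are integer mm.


cube([70, 19, 801]);
translate([676, 0, 0]) cube([70, 19, 801]);
translate([70, 0, 0]) cube([606, 19, 70]);
translate([70, 0, 731]) cube([606, 19, 70]);


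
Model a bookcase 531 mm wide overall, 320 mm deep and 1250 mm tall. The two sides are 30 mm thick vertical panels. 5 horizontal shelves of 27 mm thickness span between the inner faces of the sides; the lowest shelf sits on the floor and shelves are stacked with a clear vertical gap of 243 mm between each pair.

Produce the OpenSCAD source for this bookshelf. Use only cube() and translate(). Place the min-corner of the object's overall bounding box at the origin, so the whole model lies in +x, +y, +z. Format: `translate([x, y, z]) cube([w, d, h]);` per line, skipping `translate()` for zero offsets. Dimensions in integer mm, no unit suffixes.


cube([30, 320, 1250]);
translate([501, 0, 0]) cube([30, 320, 1250]);
translate([30, 0, 0]) cube([471, 320, 27]);
translate([30, 0, 270]) cube([471, 320, 27]);
translate([30, 0, 540]) cube([471, 320, 27]);
translate([30, 0, 810]) cube([471, 320, 27]);
translate([30, 0, 1080]) cube([471, 320, 27]);


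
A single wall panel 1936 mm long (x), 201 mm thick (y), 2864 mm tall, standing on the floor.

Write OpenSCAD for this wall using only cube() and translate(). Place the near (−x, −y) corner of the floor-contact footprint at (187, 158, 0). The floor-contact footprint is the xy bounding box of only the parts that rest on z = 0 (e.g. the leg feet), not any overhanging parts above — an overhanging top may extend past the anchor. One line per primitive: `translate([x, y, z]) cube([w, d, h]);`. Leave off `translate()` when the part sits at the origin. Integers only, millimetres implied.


translate([187, 158, 0]) cube([1936, 201, 2864]);


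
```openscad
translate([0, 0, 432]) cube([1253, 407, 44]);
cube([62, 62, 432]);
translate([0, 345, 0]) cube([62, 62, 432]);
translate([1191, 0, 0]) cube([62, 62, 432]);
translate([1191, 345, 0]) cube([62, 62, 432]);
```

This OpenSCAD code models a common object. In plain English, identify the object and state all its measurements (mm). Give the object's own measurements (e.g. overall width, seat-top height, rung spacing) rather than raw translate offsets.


A bench: a 1253×407 mm seat slab, 44 mm thick, top at z = 476 mm, on four 62×62 mm square legs flush with the seat corners and standing on z = 0.


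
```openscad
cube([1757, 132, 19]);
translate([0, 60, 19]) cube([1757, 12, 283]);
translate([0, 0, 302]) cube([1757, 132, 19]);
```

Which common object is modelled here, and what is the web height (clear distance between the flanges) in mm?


An I-beam. The web height is 283 mm.

Two wide flanges with a thin centred web — an I-beam. Overall 321 mm minus two 19 mm flanges gives a web of 321 − 2·19 = 283 mm.


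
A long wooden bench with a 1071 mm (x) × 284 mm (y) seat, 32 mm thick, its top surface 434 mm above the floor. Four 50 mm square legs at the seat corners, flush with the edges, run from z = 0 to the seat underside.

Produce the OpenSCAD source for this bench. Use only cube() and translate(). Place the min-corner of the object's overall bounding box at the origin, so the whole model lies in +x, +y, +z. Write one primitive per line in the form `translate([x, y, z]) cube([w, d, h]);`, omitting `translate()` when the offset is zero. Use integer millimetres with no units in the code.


translate([0, 0, 402]) cube([1071, 284, 32]);
cube([50, 50, 402]);
translate([0, 234, 0]) cube([50, 50, 402]);
translate([1021, 0, 0]) cube([50, 50, 402]);
translate([1021, 234, 0]) cube([50, 50, 402]);


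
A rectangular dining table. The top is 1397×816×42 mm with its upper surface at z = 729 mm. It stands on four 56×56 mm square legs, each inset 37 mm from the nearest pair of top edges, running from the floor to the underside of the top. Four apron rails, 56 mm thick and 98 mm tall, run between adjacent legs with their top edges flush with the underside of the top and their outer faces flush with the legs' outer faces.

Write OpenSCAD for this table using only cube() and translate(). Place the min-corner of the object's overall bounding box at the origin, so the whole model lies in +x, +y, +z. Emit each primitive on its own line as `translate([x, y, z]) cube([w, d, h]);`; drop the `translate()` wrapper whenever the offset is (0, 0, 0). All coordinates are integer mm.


translate([0, 0, 687]) cube([1397, 816, 42]);
translate([37, 37, 0]) cube([56, 56, 687]);
translate([1304, 37, 0]) cube([56, 56, 687]);
translate([37, 723, 0]) cube([56, 56, 687]);
translate([1304, 723, 0]) cube([56, 56, 687]);
translate([93, 37, 589]) cube([1211, 56, 98]);
translate([93, 723, 589]) cube([1211, 56, 98]);
translate([37, 93, 589]) cube([56, 630, 98]);
translate([1304, 93, 589]) cube([56, 630, 98]);


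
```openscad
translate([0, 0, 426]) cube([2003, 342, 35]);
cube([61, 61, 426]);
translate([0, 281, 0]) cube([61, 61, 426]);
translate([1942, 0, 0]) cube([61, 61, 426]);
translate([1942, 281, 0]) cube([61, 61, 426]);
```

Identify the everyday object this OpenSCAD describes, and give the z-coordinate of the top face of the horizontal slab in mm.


A bench. The seat-top height is 461 mm.

A long slab on four corner posts — a bench. The slab sits at z = 426 with thickness 35, so the top is 426 + 35 = 461 mm.


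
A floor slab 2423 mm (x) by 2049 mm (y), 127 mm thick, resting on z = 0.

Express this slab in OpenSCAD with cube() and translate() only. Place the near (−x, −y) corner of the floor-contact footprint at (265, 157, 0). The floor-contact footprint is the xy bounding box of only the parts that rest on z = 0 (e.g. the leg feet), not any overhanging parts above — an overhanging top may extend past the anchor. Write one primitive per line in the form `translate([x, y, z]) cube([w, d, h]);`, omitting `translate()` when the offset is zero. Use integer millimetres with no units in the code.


translate([265, 157, 0]) cube([2423, 2049, 127]);


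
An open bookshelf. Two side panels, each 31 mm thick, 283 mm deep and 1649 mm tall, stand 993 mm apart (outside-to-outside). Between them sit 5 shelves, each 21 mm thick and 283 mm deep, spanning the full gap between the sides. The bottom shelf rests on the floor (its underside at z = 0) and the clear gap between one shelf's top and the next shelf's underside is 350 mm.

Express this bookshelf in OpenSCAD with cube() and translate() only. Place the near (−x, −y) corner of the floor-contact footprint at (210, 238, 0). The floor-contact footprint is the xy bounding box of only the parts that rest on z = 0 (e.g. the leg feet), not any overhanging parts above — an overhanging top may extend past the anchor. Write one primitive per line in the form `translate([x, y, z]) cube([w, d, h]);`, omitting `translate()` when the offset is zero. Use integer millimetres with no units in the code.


translate([210, 238, 0]) cube([31, 283, 1649]);
translate([1172, 238, 0]) cube([31, 283, 1649]);
translate([241, 238, 0]) cube([931, 283, 21]);
translate([241, 238, 371]) cube([931, 283, 21]);
translate([241, 238, 742]) cube([931, 283, 21]);
translate([241, 238, 1113]) cube([931, 283, 21]);
translate([241, 238, 1484]) cube([931, 283, 21]);


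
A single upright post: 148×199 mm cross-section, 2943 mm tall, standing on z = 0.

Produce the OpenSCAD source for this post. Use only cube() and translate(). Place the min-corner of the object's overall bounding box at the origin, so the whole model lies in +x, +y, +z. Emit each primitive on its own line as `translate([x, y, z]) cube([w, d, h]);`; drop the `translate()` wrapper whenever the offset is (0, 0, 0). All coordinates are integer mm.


cube([148, 199, 2943]);


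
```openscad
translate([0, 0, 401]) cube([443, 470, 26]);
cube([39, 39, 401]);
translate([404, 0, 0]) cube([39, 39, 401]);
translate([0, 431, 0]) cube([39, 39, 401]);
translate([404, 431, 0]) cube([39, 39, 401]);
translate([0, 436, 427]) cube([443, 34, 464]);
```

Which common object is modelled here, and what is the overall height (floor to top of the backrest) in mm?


A chair. The overall height is 891 mm.

A slab on four corner posts with a tall panel at the back — a chair. The seat slab sits at z = 401 with thickness 26, and the 464 mm backrest starts at the seat top, so the overall height is 401 + 26 + 464 = 891 mm.


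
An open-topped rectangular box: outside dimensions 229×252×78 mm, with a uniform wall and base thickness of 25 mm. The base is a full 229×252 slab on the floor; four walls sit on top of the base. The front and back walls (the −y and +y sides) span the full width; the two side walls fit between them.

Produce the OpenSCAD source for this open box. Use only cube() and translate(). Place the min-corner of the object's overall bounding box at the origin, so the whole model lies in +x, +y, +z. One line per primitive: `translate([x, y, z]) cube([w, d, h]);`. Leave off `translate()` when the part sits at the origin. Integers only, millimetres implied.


cube([229, 252, 25]);
translate([0, 0, 25]) cube([229, 25, 53]);
translate([0, 227, 25]) cube([229, 25, 53]);
translate([0, 25, 25]) cube([25, 202, 53]);
translate([204, 25, 25]) cube([25, 202, 53]);


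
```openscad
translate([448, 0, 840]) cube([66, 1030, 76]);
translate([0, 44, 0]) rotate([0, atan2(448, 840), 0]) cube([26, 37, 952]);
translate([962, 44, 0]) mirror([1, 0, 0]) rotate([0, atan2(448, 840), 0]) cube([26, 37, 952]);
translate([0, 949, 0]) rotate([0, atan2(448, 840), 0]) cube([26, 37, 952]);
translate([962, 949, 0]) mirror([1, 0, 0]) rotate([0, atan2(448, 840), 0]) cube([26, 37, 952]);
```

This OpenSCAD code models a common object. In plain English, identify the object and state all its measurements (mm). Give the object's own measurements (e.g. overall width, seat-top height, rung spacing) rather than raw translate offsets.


A sawhorse. A 66×1030×76 mm beam (x, y, z) sits on two A-frame leg pairs. Each pair is two raked legs of 26×37 mm section (37 mm along y) splaying symmetrically in x. Each leg rises 840 mm vertically over 448 mm of horizontal reach and is 952 mm long along its own axis. Every leg's outer bottom edge rests on the floor and its outer top edge meets a bottom edge of the beam — the left legs (tilting toward +x) meet the beam's −x bottom edge, the right legs (their mirror images, tilting toward −x) meet its +x bottom edge — so the leg tops tuck under the beam, the beam's underside is 840 mm above the floor, and the feet are 962 mm apart outside-to-outside with the beam centred between them. The two leg pairs are set in 44 mm from either end of the beam.


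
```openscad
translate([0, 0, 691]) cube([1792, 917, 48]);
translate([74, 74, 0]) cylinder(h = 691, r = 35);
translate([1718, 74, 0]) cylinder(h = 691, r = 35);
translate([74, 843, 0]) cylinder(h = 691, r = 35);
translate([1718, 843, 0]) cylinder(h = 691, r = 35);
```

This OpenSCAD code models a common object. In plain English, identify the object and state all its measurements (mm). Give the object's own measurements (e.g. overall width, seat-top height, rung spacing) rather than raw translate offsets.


A rectangular dining table. The top is 1792×917×48 mm with its upper surface at z = 739 mm. It stands on four round legs of 70 mm diameter, each leg's bounding box inset 39 mm from the nearest pair of top edges, running from the floor to the underside of the top.
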